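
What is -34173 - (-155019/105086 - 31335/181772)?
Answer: -326365331564169/9550846196 ≈ -34171.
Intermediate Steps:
-34173 - (-155019/105086 - 31335/181772) = -34173 - 1*(-15735491739/9550846196) = -34173 + 15735491739/9550846196 = -326365331564169/9550846196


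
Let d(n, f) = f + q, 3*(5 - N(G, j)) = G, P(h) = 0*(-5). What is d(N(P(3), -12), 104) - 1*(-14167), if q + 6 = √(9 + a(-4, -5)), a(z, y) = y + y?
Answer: 14265 + I ≈ 14265.0 + 1.0*I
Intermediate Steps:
a(z, y) = 2*y
P(h) = 0
N(G, j) = 5 - G/3
q = -6 + I (q = -6 + √(9 + 2*(-5)) = -6 + √(9 - 10) = -6 + √(-1) = -6 + I ≈ -6.0 + 1.0*I)
d(n, f) = -6 + I + f (d(n, f) = f + (-6 + I) = -6 + I + f)
d(N(P(3), -12), 104) - 1*(-14167) = (-6 + I + 104) - 1*(-14167) = (98 + I) + 14167 = 14265 + I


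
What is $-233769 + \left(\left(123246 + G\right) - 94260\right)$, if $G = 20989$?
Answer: $-183794$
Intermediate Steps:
$-233769 + \left(\left(123246 + G\right) - 94260\right) = -233769 + \left(\left(123246 + 20989\right) - 94260\right) = -233769 + \left(144235 - 94260\right) = -233769 + 49975 = -183794$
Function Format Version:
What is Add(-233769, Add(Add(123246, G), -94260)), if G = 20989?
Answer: -183794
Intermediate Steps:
Add(-233769, Add(Add(123246, G), -94260)) = Add(-233769, Add(Add(123246, 20989), -94260)) = Add(-233769, Add(144235, -94260)) = Add(-233769, 49975) = -183794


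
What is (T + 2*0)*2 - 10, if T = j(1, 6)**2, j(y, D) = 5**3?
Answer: 31240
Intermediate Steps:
j(y, D) = 125
T = 15625 (T = 125**2 = 15625)
(T + 2*0)*2 - 10 = (15625 + 2*0)*2 - 10 = (15625 + 0)*2 - 10 = 15625*2 - 10 = 31250 - 10 = 31240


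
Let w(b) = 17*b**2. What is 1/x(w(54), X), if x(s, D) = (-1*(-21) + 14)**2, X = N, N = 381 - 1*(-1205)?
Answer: 1/1225 ≈ 0.00081633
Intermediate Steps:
N = 1586 (N = 381 + 1205 = 1586)
X = 1586
x(s, D) = 1225 (x(s, D) = (21 + 14)**2 = 35**2 = 1225)
1/x(w(54), X) = 1/1225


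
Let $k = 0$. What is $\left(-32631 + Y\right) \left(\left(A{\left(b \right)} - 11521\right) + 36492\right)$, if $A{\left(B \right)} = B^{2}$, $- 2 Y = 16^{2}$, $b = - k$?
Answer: $-818024989$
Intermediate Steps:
$b = 0$ ($b = \left(-1\right) 0 = 0$)
$Y = -128$ ($Y = - \frac{16^{2}}{2} = \left(- \frac{1}{2}\right) 256 = -128$)
$\left(-32631 + Y\right) \left(\left(A{\left(b \right)} - 11521\right) + 36492\right) = \left(-32631 - 128\right) \left(\left(0^{2} - 11521\right) + 36492\right) = - 32759 \left(\left(0 - 11521\right) + 36492\right) = - 32759 \left(-11521 + 36492\right) = \left(-32759\right) 24971 = -818024989$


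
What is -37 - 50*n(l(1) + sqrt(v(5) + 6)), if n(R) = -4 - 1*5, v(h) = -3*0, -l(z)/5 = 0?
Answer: 413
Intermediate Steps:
l(z) = 0 (l(z) = -5*0 = 0)
v(h) = 0
n(R) = -9 (n(R) = -4 - 5 = -9)
-37 - 50*n(l(1) + sqrt(v(5) + 6)) = -37 - 50*(-9) = -37 + 450 = 413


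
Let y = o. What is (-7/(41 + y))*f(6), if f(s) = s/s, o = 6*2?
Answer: -7/53 ≈ -0.13208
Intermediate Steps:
o = 12
y = 12
f(s) = 1
(-7/(41 + y))*f(6) = -7/(41 + 12)*1 = -7/53*1 = -7/53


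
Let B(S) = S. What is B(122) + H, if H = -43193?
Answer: -43071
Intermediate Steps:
B(122) + H = 122 - 43193 = -43071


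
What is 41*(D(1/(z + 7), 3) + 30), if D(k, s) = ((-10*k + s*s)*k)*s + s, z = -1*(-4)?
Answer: 174660/121 ≈ 1443.5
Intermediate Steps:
z = 4
D(k, s) = s + k*s*(s² - 10*k) (D(k, s) = ((-10*k + s²)*k)*s + s = ((s² - 10*k)*k)*s + s = (k*(s² - 10*k))*s + s = k*s*(s² - 10*k) + s = s + k*s*(s² - 10*k))
41*(D(1/(z + 7), 3) + 30) = 41*(3*(1 - 10/(4 + 7)² + 3²/(4 + 7)) + 30) = 41*(3*(1 - 10*(1/11)² + 9/11) + 30) = 41*(3*(1 - 10*(1/11)² + (1/11)*9) + 30) = 41*(3*(1 - 10*1/121 + 9/11) + 30) = 41*(3*(1 - 10/121 + 9/11) + 30) = 41*(3*(210/121) + 30) = 41*(630/121 + 30) = 41*(4260/121) = 174660/121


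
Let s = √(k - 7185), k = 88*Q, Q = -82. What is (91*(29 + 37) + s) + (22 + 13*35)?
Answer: 6483 + I*√14401 ≈ 6483.0 + 120.0*I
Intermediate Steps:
k = -7216 (k = 88*(-82) = -7216)
s = I*√14401 (s = √(-7216 - 7185) = √(-14401) = I*√14401 ≈ 120.0*I)
(91*(29 + 37) + s) + (22 + 13*35) = (91*(29 + 37) + I*√14401) + (22 + 13*35) = (91*66 + I*√14401) + (22 + 455) = (6006 + I*√14401) + 477 = 6483 + I*√14401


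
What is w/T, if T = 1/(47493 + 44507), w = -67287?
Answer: -6190404000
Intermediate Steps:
T = 1/92000 ≈ 1.0870e-5
w/T = -67287/1/92000 = -67287*92000 = -6190404000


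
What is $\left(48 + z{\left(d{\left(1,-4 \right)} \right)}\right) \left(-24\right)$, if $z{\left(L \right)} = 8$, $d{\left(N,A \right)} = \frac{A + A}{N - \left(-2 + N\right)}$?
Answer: $-1344$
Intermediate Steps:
$d{\left(N,A \right)} = A$ ($d{\left(N,A \right)} = \frac{2 A}{2} = 2 A \frac{1}{2} = A$)
$\left(48 + z{\left(d{\left(1,-4 \right)} \right)}\right) \left(-24\right) = \left(48 + 8\right) \left(-24\right) = 56 \left(-24\right) = -1344$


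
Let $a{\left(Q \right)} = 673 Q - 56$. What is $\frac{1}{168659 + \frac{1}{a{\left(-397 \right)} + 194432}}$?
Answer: $\frac{72805}{12279218494} \approx 5.9291 \cdot 10^{-6}$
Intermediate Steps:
$a{\left(Q \right)} = -56 + 673 Q$
$\frac{1}{168659 + \frac{1}{a{\left(-397 \right)} + 194432}} = \frac{1}{168659 + \frac{1}{\left(-56 + 673 \left(-397\right)\right) + 194432}} = \frac{1}{168659 + \frac{1}{\left(-56 - 267181\right) + 194432}} = \frac{1}{168659 + \frac{1}{-267237 + 194432}} = \frac{1}{168659 + \frac{1}{-72805}} = \frac{1}{168659 - \frac{1}{72805}} = \frac{1}{\frac{12279218494}{72805}} = \frac{72805}{12279218494}$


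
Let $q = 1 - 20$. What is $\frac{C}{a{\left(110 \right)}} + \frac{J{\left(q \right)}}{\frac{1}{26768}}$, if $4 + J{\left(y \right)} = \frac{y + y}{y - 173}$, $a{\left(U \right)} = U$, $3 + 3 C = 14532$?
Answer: $- \frac{16785473}{165} \approx -1.0173 \cdot 10^{5}$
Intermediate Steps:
$C = 4843$ ($C = -1 + \frac{1}{3} \cdot 14532 = -1 + 4844 = 4843$)
$q = -19$ ($q = 1 - 20 = -19$)
$J{\left(y \right)} = -4 + \frac{2 y}{-173 + y}$ ($J{\left(y \right)} = -4 + \frac{y + y}{y - 173} = -4 + \frac{2 y}{-173 + y}$)
$\frac{C}{a{\left(110 \right)}} + \frac{J{\left(q \right)}}{\frac{1}{26768}} = \frac{4843}{110} + \frac{2 \frac{1}{-173 - 19} \left(346 - -19\right)}{\frac{1}{26768}} = 4843 \cdot \frac{1}{110} + \frac{2 \left(346 + 19\right)}{-192} \frac{1}{\frac{1}{26768}} = \frac{4843}{110} + 2 \left(- \frac{1}{192}\right) 365 \cdot 26768 = \frac{4843}{110} - \frac{610645}{6} = - \frac{16785473}{165}$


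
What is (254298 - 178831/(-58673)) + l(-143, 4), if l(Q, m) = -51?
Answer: 14917613062/58673 ≈ 2.5425e+5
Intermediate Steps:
(254298 - 178831/(-58673)) + l(-143, 4) = (254298 - 178831/(-58673)) - 51 = (254298 - 178831*(-1/58673)) - 51 = (254298 + 178831/58673) - 51 = 14920605385/58673 - 51 = 14917613062/58673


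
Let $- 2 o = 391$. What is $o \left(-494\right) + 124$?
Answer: $96701$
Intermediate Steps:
$o = - \frac{391}{2}$ ($o = \left(- \frac{1}{2}\right) 391 = - \frac{391}{2} \approx -195.5$)
$o \left(-494\right) + 124 = \left(- \frac{391}{2}\right) \left(-494\right) + 124 = 96577 + 124 = 96701$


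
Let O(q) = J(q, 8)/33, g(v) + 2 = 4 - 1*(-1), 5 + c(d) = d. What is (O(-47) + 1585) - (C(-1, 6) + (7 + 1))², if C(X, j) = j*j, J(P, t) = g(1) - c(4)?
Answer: -11579/33 ≈ -350.88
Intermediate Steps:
c(d) = -5 + d
g(v) = 3 (g(v) = -2 + (4 - 1*(-1)) = -2 + (4 + 1) = -2 + 5 = 3)
J(P, t) = 4 (J(P, t) = 3 - (-5 + 4) = 3 - 1*(-1) = 3 + 1 = 4)
O(q) = 4/33
C(X, j) = j²
(O(-47) + 1585) - (C(-1, 6) + (7 + 1))² = (4/33 + 1585) - (6² + (7 + 1))² = 52309/33 - (36 + 8)² = 52309/33 - 1*44² = 52309/33 - 1*1936 = 52309/33 - 1936 = -11579/33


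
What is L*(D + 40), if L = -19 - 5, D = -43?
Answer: 72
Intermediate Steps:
L = -24
L*(D + 40) = -24*(-43 + 40) = -24*(-3) = 72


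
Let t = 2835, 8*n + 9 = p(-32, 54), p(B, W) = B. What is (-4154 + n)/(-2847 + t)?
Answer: 11091/32 ≈ 346.59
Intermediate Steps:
n = -41/8 (n = -9/8 + (1/8)*(-32) = -9/8 - 4 = -41/8 ≈ -5.1250)
(-4154 + n)/(-2847 + t) = (-4154 - 41/8)/(-2847 + 2835) = -33273/8/(-12) = -33273/8*(-1/12) = 11091/32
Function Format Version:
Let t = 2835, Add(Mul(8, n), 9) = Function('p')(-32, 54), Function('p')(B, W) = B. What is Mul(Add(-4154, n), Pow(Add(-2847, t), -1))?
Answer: Rational(11091, 32) ≈ 346.59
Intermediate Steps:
n = Rational(-41, 8) (n = Add(Rational(-9, 8), Mul(Rational(1, 8), -32)) = Add(Rational(-9, 8), -4) = Rational(-41, 8) ≈ -5.1250)
Mul(Add(-4154, n), Pow(Add(-2847, t), -1)) = Mul(Add(-4154, Rational(-41, 8)), Pow(Add(-2847, 2835), -1)) = Mul(Rational(-33273, 8), Pow(-12, -1)) = Mul(Rational(-33273, 8), Rational(-1, 12)) = Rational(11091, 32)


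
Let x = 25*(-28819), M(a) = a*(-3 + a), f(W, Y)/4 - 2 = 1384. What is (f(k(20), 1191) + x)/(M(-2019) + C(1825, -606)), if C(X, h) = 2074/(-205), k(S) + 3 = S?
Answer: -146560855/836893616 ≈ -0.17512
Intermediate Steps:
k(S) = -3 + S
f(W, Y) = 5544 (f(W, Y) = 8 + 4*1384 = 8 + 5536 = 5544)
x = -720475
C(X, h) = -2074/205 (C(X, h) = 2074*(-1/205) = -2074/205)
(f(k(20), 1191) + x)/(M(-2019) + C(1825, -606)) = (5544 - 720475)/(-2019*(-3 - 2019) - 2074/205) = -714931/(-2019*(-2022) - 2074/205) = -714931/(4082418 - 2074/205) = -714931/836893616/205 = -714931*205/836893616 = -146560855/836893616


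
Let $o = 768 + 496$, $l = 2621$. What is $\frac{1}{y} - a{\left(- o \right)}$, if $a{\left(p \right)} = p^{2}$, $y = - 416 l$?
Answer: $- \frac{1742025465857}{1090336} \approx -1.5977 \cdot 10^{6}$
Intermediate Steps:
$y = -1090336$ ($y = \left(-416\right) 2621 = -1090336$)
$o = 1264$
$\frac{1}{y} - a{\left(- o \right)} = \frac{1}{-1090336} - \left(\left(-1\right) 1264\right)^{2} = - \frac{1}{1090336} - \left(-1264\right)^{2} = - \frac{1}{1090336} - 1597696 = - \frac{1742025465857}{1090336}$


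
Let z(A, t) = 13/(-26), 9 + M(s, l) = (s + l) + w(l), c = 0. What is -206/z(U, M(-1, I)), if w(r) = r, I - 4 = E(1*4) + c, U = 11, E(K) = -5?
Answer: 412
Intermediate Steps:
I = -1 (I = 4 + (-5 + 0) = 4 - 5 = -1)
M(s, l) = -9 + s + 2*l (M(s, l) = -9 + ((s + l) + l) = -9 + ((l + s) + l) = -9 + (s + 2*l) = -9 + s + 2*l)
z(A, t) = -1/2 (z(A, t) = 13*(-1/26) = -1/2)
-206/z(U, M(-1, I)) = -206/(-1/2) = -206*(-2) = 412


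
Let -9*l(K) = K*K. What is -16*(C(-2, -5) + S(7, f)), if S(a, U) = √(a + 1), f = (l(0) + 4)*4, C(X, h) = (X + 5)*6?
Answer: -288 - 32*√2 ≈ -333.25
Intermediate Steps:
C(X, h) = 30 + 6*X (C(X, h) = (5 + X)*6 = 30 + 6*X)
l(K) = -K²/9 (l(K) = -K*K/9 = -K²/9)
f = 16 (f = (-⅑*0² + 4)*4 = (-⅑*0 + 4)*4 = (0 + 4)*4 = 4*4 = 16)
S(a, U) = √(1 + a)
-16*(C(-2, -5) + S(7, f)) = -16*((30 + 6*(-2)) + √(1 + 7)) = -16*((30 - 12) + √8) = -16*(18 + 2*√2) = -288 - 32*√2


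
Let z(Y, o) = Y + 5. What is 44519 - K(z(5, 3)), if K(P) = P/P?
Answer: 44518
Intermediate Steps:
z(Y, o) = 5 + Y
K(P) = 1
44519 - K(z(5, 3)) = 44519 - 1*1 = 44519 - 1 = 44518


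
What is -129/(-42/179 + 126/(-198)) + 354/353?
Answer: 90269463/605395 ≈ 149.11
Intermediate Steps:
-129/(-42/179 + 126/(-198)) + 354/353 = -129/(-42*1/179 + 126*(-1/198)) + 354*(1/353) = -129/(-42/179 - 7/11) + 354/353 = -129/(-1715/1969) + 354/353 = -129*(-1969/1715) + 354/353 = 254001/1715 + 354/353 = 90269463/605395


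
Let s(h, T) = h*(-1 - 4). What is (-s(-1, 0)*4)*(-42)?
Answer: 840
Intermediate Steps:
s(h, T) = -5*h (s(h, T) = h*(-5) = -5*h)
(-s(-1, 0)*4)*(-42) = (-(-5)*(-1)*4)*(-42) = (-1*5*4)*(-42) = -5*4*(-42) = -20*(-42) = 840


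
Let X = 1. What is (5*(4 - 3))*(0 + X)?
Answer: 5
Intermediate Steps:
(5*(4 - 3))*(0 + X) = (5*(4 - 3))*(0 + 1) = (5*1)*1 = 5*1 = 5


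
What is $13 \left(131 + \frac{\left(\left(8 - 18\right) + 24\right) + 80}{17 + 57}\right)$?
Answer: $\frac{63622}{37} \approx 1719.5$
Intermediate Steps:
$13 \left(131 + \frac{\left(\left(8 - 18\right) + 24\right) + 80}{17 + 57}\right) = 13 \left(131 + \frac{\left(-10 + 24\right) + 80}{74}\right) = 13 \left(131 + \left(14 + 80\right) \frac{1}{74}\right) = 13 \left(131 + 94 \cdot \frac{1}{74}\right) = 13 \left(131 + \frac{47}{37}\right) = 13 \cdot \frac{4894}{37} = \frac{63622}{37}$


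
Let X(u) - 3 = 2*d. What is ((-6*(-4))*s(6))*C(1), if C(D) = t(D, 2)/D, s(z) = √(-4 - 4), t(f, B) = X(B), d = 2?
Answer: 336*I*√2 ≈ 475.18*I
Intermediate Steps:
X(u) = 7 (X(u) = 3 + 2*2 = 3 + 4 = 7)
t(f, B) = 7
s(z) = 2*I*√2 (s(z) = √(-8) = 2*I*√2)
C(D) = 7/D
((-6*(-4))*s(6))*C(1) = ((-6*(-4))*(2*I*√2))*(7/1) = (24*(2*I*√2))*(7*1) = (48*I*√2)*7 = 336*I*√2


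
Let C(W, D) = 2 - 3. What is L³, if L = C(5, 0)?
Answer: -1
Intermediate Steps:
C(W, D) = -1
L = -1
L³ = (-1)³ = -1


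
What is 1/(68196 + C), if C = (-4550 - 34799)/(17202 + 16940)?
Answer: 34142/2328308483 ≈ 1.4664e-5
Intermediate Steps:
C = -39349/34142 ≈ -1.1525
1/(68196 + C) = 1/(68196 - 39349/34142) = 1/(2328308483/34142) = 34142/2328308483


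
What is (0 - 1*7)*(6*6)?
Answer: -252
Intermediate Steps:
(0 - 1*7)*(6*6) = (0 - 7)*36 = -7*36 = -252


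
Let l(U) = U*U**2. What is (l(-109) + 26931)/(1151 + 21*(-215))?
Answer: 634049/1682 ≈ 376.96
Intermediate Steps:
l(U) = U**3
(l(-109) + 26931)/(1151 + 21*(-215)) = ((-109)**3 + 26931)/(1151 + 21*(-215)) = (-1295029 + 26931)/(1151 - 4515) = -1268098/(-3364) = -1268098*(-1/3364) = 634049/1682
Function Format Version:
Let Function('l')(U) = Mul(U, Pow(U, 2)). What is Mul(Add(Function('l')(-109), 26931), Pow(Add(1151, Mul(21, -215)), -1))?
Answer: Rational(634049, 1682) ≈ 376.96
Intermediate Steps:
Function('l')(U) = Pow(U, 3)
Mul(Add(Function('l')(-109), 26931), Pow(Add(1151, Mul(21, -215)), -1)) = Mul(Add(Pow(-109, 3), 26931), Pow(Add(1151, Mul(21, -215)), -1)) = Mul(Add(-1295029, 26931), Pow(Add(1151, -4515), -1)) = Mul(-1268098, Pow(-3364, -1)) = Mul(-1268098, Rational(-1, 3364)) = Rational(634049, 1682)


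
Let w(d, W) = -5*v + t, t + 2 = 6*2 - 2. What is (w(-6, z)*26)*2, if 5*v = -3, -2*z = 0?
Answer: 572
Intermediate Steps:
z = 0 (z = -½*0 = 0)
v = -⅗ (v = (⅕)*(-3) = -⅗ ≈ -0.60000)
t = 8 (t = -2 + (6*2 - 2) = -2 + (12 - 2) = -2 + 10 = 8)
w(d, W) = 11 (w(d, W) = -5*(-⅗) + 8 = 3 + 8 = 11)
(w(-6, z)*26)*2 = (11*26)*2 = 286*2 = 572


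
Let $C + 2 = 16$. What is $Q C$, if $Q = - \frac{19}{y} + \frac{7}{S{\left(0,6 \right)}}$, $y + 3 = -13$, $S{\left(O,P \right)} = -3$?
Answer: $- \frac{385}{24} \approx -16.042$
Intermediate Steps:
$C = 14$ ($C = -2 + 16 = 14$)
$y = -16$ ($y = -3 - 13 = -16$)
$Q = - \frac{55}{48}$ ($Q = - \frac{19}{-16} + \frac{7}{-3} = \left(-19\right) \left(- \frac{1}{16}\right) + 7 \left(- \frac{1}{3}\right) = \frac{19}{16} - \frac{7}{3} = - \frac{55}{48} \approx -1.1458$)
$Q C = \left(- \frac{55}{48}\right) 14 = - \frac{385}{24}$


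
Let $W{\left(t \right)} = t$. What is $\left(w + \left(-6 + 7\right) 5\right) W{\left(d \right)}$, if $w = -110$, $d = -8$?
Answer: $840$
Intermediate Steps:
$\left(w + \left(-6 + 7\right) 5\right) W{\left(d \right)} = \left(-110 + \left(-6 + 7\right) 5\right) \left(-8\right) = \left(-110 + 1 \cdot 5\right) \left(-8\right) = \left(-110 + 5\right) \left(-8\right) = \left(-105\right) \left(-8\right) = 840$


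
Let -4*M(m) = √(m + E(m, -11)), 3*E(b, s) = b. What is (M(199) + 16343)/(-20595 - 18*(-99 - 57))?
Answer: -16343/17787 + √597/106722 ≈ -0.91859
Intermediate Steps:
E(b, s) = b/3
M(m) = -√3*√m/6 (M(m) = -√(m + m/3)/4 = -2*√3*√m/3/4 = -√3*√m/6)
(M(199) + 16343)/(-20595 - 18*(-99 - 57)) = (-√3*√199/6 + 16343)/(-20595 - 18*(-99 - 57)) = (-√597/6 + 16343)/(-20595 - 18*(-156)) = (16343 - √597/6)/(-20595 + 2808) = (16343 - √597/6)/(-17787) = (16343 - √597/6)*(-1/17787) = -16343/17787 + √597/106722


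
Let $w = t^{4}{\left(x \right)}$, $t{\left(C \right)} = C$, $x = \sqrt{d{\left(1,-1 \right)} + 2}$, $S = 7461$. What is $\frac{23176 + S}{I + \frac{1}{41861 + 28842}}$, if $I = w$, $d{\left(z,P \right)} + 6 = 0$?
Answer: $\frac{2166127811}{1131249} \approx 1914.8$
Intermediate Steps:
$d{\left(z,P \right)} = -6$ ($d{\left(z,P \right)} = -6 + 0 = -6$)
$x = 2 i$ ($x = \sqrt{-6 + 2} = \sqrt{-4} = 2 i \approx 2.0 i$)
$w = 16$ ($w = \left(2 i\right)^{4} = 16$)
$I = 16$
$\frac{23176 + S}{I + \frac{1}{41861 + 28842}} = \frac{23176 + 7461}{16 + \frac{1}{41861 + 28842}} = \frac{30637}{16 + \frac{1}{70703}} = \frac{30637}{\frac{1131249}{70703}} = 30637 \cdot \frac{70703}{1131249} = \frac{2166127811}{1131249}$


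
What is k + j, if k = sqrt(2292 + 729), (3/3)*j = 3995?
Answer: 3995 + sqrt(3021) ≈ 4050.0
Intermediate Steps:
j = 3995
k = sqrt(3021) ≈ 54.964
k + j = sqrt(3021) + 3995 = 3995 + sqrt(3021)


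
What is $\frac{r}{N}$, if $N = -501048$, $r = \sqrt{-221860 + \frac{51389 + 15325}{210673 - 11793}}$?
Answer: $- \frac{i \sqrt{137113621142245}}{12456053280} \approx - 0.00094007 i$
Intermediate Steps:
$r = \frac{i \sqrt{137113621142245}}{24860}$ ($r = \sqrt{-221860 + \frac{66714}{198880}} = \sqrt{-221860 + 66714 \cdot \frac{1}{198880}} = \sqrt{-221860 + \frac{33357}{99440}} = \sqrt{- \frac{22061725043}{99440}} = \frac{i \sqrt{137113621142245}}{24860} \approx 471.02 i$)
$\frac{r}{N} = \frac{\frac{1}{24860} i \sqrt{137113621142245}}{-501048} = \frac{i \sqrt{137113621142245}}{24860} \left(- \frac{1}{501048}\right) = - \frac{i \sqrt{137113621142245}}{12456053280}$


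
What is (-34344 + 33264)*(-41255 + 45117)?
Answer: -4170960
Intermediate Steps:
(-34344 + 33264)*(-41255 + 45117) = -1080*3862 = -4170960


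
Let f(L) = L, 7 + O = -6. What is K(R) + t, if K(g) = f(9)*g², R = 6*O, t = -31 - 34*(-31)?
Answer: 55779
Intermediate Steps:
O = -13 (O = -7 - 6 = -13)
t = 1023 (t = -31 + 1054 = 1023)
R = -78 (R = 6*(-13) = -78)
K(g) = 9*g²
K(R) + t = 9*(-78)² + 1023 = 9*6084 + 1023 = 54756 + 1023 = 55779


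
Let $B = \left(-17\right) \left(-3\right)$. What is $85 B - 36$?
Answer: $4299$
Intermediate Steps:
$B = 51$
$85 B - 36 = 85 \cdot 51 - 36 = 4335 - 36 = 4299$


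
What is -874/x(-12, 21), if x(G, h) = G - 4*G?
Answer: -437/18 ≈ -24.278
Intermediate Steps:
x(G, h) = -3*G
-874/x(-12, 21) = -874/((-3*(-12))) = -874/36 = -874*1/36 = -437/18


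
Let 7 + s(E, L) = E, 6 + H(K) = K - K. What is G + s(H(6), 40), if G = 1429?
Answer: 1416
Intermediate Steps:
H(K) = -6 (H(K) = -6 + (K - K) = -6 + 0 = -6)
s(E, L) = -7 + E
G + s(H(6), 40) = 1429 + (-7 - 6) = 1429 - 13 = 1416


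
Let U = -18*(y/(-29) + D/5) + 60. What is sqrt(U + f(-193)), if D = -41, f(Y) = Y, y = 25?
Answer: sqrt(633215)/145 ≈ 5.4879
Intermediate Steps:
U = 32352/145 (U = -18*(25/(-29) - 41/5) + 60 = -18*(25*(-1/29) - 41*1/5) + 60 = -18*(-25/29 - 41/5) + 60 = -18*(-1314/145) + 60 = 23652/145 + 60 = 32352/145 ≈ 223.12)
sqrt(U + f(-193)) = sqrt(32352/145 - 193) = sqrt(4367/145) = sqrt(633215)/145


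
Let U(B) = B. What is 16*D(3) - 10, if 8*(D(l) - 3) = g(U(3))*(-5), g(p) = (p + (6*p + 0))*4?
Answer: -802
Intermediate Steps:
g(p) = 28*p (g(p) = (p + 6*p)*4 = (7*p)*4 = 28*p)
D(l) = -99/2 (D(l) = 3 + ((28*3)*(-5))/8 = 3 + (84*(-5))/8 = 3 + (⅛)*(-420) = 3 - 105/2 = -99/2)
16*D(3) - 10 = 16*(-99/2) - 10 = -792 - 10 = -802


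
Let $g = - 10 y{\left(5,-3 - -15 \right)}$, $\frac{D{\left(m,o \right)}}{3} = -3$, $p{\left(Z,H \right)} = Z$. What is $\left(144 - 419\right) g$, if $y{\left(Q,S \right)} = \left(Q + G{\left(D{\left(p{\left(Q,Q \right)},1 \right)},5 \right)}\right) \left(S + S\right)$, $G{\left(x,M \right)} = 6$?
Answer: $726000$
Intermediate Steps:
$D{\left(m,o \right)} = -9$ ($D{\left(m,o \right)} = 3 \left(-3\right) = -9$)
$y{\left(Q,S \right)} = 2 S \left(6 + Q\right)$ ($y{\left(Q,S \right)} = \left(Q + 6\right) \left(S + S\right) = \left(6 + Q\right) 2 S = 2 S \left(6 + Q\right)$)
$g = -2640$ ($g = - 10 \cdot 2 \left(-3 - -15\right) \left(6 + 5\right) = - 10 \cdot 2 \left(-3 + 15\right) 11 = - 10 \cdot 2 \cdot 12 \cdot 11 = \left(-10\right) 264 = -2640$)
$\left(144 - 419\right) g = \left(144 - 419\right) \left(-2640\right) = \left(-275\right) \left(-2640\right) = 726000$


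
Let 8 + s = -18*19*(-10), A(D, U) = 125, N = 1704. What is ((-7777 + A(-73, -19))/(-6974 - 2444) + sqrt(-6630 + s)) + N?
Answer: 8027962/4709 + I*sqrt(3218) ≈ 1704.8 + 56.727*I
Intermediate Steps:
s = 3412 (s = -8 - 18*19*(-10) = -8 - 342*(-10) = -8 + 3420 = 3412)
((-7777 + A(-73, -19))/(-6974 - 2444) + sqrt(-6630 + s)) + N = ((-7777 + 125)/(-6974 - 2444) + sqrt(-6630 + 3412)) + 1704 = (-7652/(-9418) + sqrt(-3218)) + 1704 = (-7652*(-1/9418) + I*sqrt(3218)) + 1704 = (3826/4709 + I*sqrt(3218)) + 1704 = 8027962/4709 + I*sqrt(3218)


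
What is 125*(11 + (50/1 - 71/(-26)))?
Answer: 207125/26 ≈ 7966.3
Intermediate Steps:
125*(11 + (50/1 - 71/(-26))) = 125*(11 + (50*1 - 71*(-1/26))) = 125*(11 + (50 + 71/26)) = 125*(11 + 1371/26) = 125*(1657/26) = 207125/26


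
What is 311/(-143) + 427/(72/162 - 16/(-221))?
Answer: 121130621/147004 ≈ 824.00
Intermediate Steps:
311/(-143) + 427/(72/162 - 16/(-221)) = 311*(-1/143) + 427/(72*(1/162) - 16*(-1/221)) = -311/143 + 427/(4/9 + 16/221) = -311/143 + 427/(1028/1989) = -311/143 + 427*(1989/1028) = -311/143 + 849303/1028 = 121130621/147004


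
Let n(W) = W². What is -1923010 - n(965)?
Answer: -2854235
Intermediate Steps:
-1923010 - n(965) = -1923010 - 1*965² = -1923010 - 1*931225 = -1923010 - 931225 = -2854235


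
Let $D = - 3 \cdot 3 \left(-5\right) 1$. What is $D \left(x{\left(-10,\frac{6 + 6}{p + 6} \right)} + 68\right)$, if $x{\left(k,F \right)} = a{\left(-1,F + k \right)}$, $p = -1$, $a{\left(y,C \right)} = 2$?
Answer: $3150$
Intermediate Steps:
$x{\left(k,F \right)} = 2$
$D = 45$ ($D = \left(-3\right) \left(-15\right) 1 = 45 \cdot 1 = 45$)
$D \left(x{\left(-10,\frac{6 + 6}{p + 6} \right)} + 68\right) = 45 \left(2 + 68\right) = 45 \cdot 70 = 3150$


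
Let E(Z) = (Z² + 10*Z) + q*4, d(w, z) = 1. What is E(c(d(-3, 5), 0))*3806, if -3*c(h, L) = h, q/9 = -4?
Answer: -5042950/9 ≈ -5.6033e+5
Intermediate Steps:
q = -36 (q = 9*(-4) = -36)
c(h, L) = -h/3
E(Z) = -144 + Z² + 10*Z (E(Z) = (Z² + 10*Z) - 36*4 = (Z² + 10*Z) - 144 = -144 + Z² + 10*Z)
E(c(d(-3, 5), 0))*3806 = (-144 + (-⅓*1)² + 10*(-⅓*1))*3806 = (-144 + (-⅓)² + 10*(-⅓))*3806 = (-144 + ⅑ - 10/3)*3806 = -1325/9*3806 = -5042950/9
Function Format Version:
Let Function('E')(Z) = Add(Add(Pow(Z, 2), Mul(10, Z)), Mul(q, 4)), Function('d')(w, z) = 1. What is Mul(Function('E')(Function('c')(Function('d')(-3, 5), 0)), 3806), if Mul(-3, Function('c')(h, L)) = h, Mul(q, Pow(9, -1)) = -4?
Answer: Rational(-5042950, 9) ≈ -5.6033e+5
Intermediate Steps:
q = -36 (q = Mul(9, -4) = -36)
Function('c')(h, L) = Mul(Rational(-1, 3), h)
Function('E')(Z) = Add(-144, Pow(Z, 2), Mul(10, Z)) (Function('E')(Z) = Add(Add(Pow(Z, 2), Mul(10, Z)), Mul(-36, 4)) = Add(Add(Pow(Z, 2), Mul(10, Z)), -144) = Add(-144, Pow(Z, 2), Mul(10, Z)))
Mul(Function('E')(Function('c')(Function('d')(-3, 5), 0)), 3806) = Mul(Add(-144, Pow(Mul(Rational(-1, 3), 1), 2), Mul(10, Mul(Rational(-1, 3), 1))), 3806) = Mul(Add(-144, Pow(Rational(-1, 3), 2), Mul(10, Rational(-1, 3))), 3806) = Mul(Add(-144, Rational(1, 9), Rational(-10, 3)), 3806) = Mul(Rational(-1325, 9), 3806) = Rational(-5042950, 9)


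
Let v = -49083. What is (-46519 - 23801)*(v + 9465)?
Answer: 2785937760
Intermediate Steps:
(-46519 - 23801)*(v + 9465) = (-46519 - 23801)*(-49083 + 9465) = -70320*(-39618) = 2785937760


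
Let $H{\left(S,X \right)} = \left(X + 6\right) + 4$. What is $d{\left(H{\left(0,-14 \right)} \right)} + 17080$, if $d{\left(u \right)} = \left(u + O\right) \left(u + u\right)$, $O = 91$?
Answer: $16384$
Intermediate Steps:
$H{\left(S,X \right)} = 10 + X$ ($H{\left(S,X \right)} = \left(6 + X\right) + 4 = 10 + X$)
$d{\left(u \right)} = 2 u \left(91 + u\right)$ ($d{\left(u \right)} = \left(u + 91\right) \left(u + u\right) = \left(91 + u\right) 2 u = 2 u \left(91 + u\right)$)
$d{\left(H{\left(0,-14 \right)} \right)} + 17080 = 2 \left(10 - 14\right) \left(91 + \left(10 - 14\right)\right) + 17080 = 2 \left(-4\right) \left(91 - 4\right) + 17080 = 2 \left(-4\right) 87 + 17080 = -696 + 17080 = 16384$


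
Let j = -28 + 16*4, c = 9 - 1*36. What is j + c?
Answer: 9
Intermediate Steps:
c = -27 (c = 9 - 36 = -27)
j = 36 (j = -28 + 64 = 36)
j + c = 36 - 27 = 9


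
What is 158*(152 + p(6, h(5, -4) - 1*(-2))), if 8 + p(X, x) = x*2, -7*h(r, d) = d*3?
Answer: 167480/7 ≈ 23926.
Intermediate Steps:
h(r, d) = -3*d/7 (h(r, d) = -d*3/7 = -3*d/7)
p(X, x) = -8 + 2*x (p(X, x) = -8 + x*2 = -8 + 2*x)
158*(152 + p(6, h(5, -4) - 1*(-2))) = 158*(152 + (-8 + 2*(-3/7*(-4) - 1*(-2)))) = 158*(152 + (-8 + 2*(12/7 + 2))) = 158*(152 + (-8 + 2*(26/7))) = 158*(152 + (-8 + 52/7)) = 158*(152 - 4/7) = 158*(1060/7) = 167480/7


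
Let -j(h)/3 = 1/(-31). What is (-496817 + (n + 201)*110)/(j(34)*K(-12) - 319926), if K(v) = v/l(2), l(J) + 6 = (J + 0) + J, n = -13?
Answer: 14760247/9917688 ≈ 1.4883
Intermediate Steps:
j(h) = 3/31 (j(h) = -3/(-31) = -3*(-1/31) = 3/31)
l(J) = -6 + 2*J (l(J) = -6 + ((J + 0) + J) = -6 + (J + J) = -6 + 2*J)
K(v) = -v/2 (K(v) = v/(-6 + 2*2) = v/(-6 + 4) = v/(-2) = v*(-1/2) = -v/2)
(-496817 + (n + 201)*110)/(j(34)*K(-12) - 319926) = (-496817 + (-13 + 201)*110)/(3*(-1/2*(-12))/31 - 319926) = (-496817 + 188*110)/((3/31)*6 - 319926) = (-496817 + 20680)/(18/31 - 319926) = -476137/(-9917688/31) = -476137*(-31/9917688) = 14760247/9917688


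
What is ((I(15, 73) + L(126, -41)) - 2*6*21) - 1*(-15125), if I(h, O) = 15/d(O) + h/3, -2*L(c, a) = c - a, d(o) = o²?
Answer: 157679811/10658 ≈ 14795.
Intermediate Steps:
L(c, a) = a/2 - c/2 (L(c, a) = -(c - a)/2 = a/2 - c/2)
I(h, O) = 15/O² + h/3 (I(h, O) = 15/(O²) + h/3 = 15/O² + h*(⅓) = 15/O² + h/3)
((I(15, 73) + L(126, -41)) - 2*6*21) - 1*(-15125) = (((15/73² + (⅓)*15) + ((½)*(-41) - ½*126)) - 2*6*21) - 1*(-15125) = (((15*(1/5329) + 5) + (-41/2 - 63)) - 12*21) + 15125 = (((15/5329 + 5) - 167/2) - 252) + 15125 = ((26660/5329 - 167/2) - 252) + 15125 = (-836623/10658 - 252) + 15125 = -3522439/10658 + 15125 = 157679811/10658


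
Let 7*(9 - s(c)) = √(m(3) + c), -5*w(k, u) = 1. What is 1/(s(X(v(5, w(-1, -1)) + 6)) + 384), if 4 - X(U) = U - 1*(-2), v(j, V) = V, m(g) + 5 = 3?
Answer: 96285/37840034 + 7*I*√145/37840034 ≈ 0.0025445 + 2.2276e-6*I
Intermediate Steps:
w(k, u) = -⅕ (w(k, u) = -⅕*1 = -⅕)
m(g) = -2 (m(g) = -5 + 3 = -2)
X(U) = 2 - U (X(U) = 4 - (U - 1*(-2)) = 4 - (U + 2) = 4 - (2 + U) = 4 + (-2 - U) = 2 - U)
s(c) = 9 - √(-2 + c)/7
1/(s(X(v(5, w(-1, -1)) + 6)) + 384) = 1/((9 - √(-2 + (2 - (-⅕ + 6)))/7) + 384) = 1/((9 - √(-2 + (2 - 1*29/5))/7) + 384) = 1/((9 - √(-2 + (2 - 29/5))/7) + 384) = 1/((9 - √(-2 - 19/5)/7) + 384) = 1/((9 - I*√145/35) + 384) = 1/(393 - I*√145/35)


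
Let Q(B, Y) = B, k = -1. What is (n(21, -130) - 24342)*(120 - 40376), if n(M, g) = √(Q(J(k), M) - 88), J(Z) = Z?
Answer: 979911552 - 40256*I*√89 ≈ 9.7991e+8 - 3.7977e+5*I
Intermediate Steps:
n(M, g) = I*√89 (n(M, g) = √(-1 - 88) = √(-89) = I*√89)
(n(21, -130) - 24342)*(120 - 40376) = (I*√89 - 24342)*(120 - 40376) = (-24342 + I*√89)*(-40256) = 979911552 - 40256*I*√89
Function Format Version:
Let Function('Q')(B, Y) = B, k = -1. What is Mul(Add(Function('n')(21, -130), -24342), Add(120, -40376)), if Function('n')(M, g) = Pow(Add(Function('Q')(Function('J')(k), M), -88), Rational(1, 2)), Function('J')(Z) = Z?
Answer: Add(979911552, Mul(-40256, I, Pow(89, Rational(1, 2)))) ≈ Add(9.7991e+8, Mul(-3.7977e+5, I))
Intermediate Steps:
Function('n')(M, g) = Mul(I, Pow(89, Rational(1, 2))) (Function('n')(M, g) = Pow(Add(-1, -88), Rational(1, 2)) = Pow(-89, Rational(1, 2)) = Mul(I, Pow(89, Rational(1, 2))))
Mul(Add(Function('n')(21, -130), -24342), Add(120, -40376)) = Mul(Add(Mul(I, Pow(89, Rational(1, 2))), -24342), Add(120, -40376)) = Mul(Add(-24342, Mul(I, Pow(89, Rational(1, 2)))), -40256) = Add(979911552, Mul(-40256, I, Pow(89, Rational(1, 2))))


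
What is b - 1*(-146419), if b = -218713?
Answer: -72294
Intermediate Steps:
b - 1*(-146419) = -218713 - 1*(-146419) = -218713 + 146419 = -72294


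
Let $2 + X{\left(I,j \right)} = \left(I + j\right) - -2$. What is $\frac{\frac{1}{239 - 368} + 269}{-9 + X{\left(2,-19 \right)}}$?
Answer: $- \frac{17350}{1677} \approx -10.346$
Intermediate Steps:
$X{\left(I,j \right)} = I + j$ ($X{\left(I,j \right)} = -2 - \left(-2 - I - j\right) = -2 + \left(\left(I + j\right) + \left(-1 + 3\right)\right) = -2 + \left(\left(I + j\right) + 2\right) = -2 + \left(2 + I + j\right) = I + j$)
$\frac{\frac{1}{239 - 368} + 269}{-9 + X{\left(2,-19 \right)}} = \frac{\frac{1}{239 - 368} + 269}{-9 + \left(2 - 19\right)} = \frac{\frac{1}{-129} + 269}{-9 - 17} = \frac{- \frac{1}{129} + 269}{-26} = \frac{34700}{129} \left(- \frac{1}{26}\right) = - \frac{17350}{1677}$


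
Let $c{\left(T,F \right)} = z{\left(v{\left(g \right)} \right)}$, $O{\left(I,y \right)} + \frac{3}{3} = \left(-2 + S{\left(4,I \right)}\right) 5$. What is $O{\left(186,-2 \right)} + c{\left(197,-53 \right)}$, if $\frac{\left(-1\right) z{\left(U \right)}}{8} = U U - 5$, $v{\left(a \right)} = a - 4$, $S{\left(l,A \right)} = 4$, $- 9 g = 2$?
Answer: $- \frac{7583}{81} \approx -93.617$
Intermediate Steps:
$g = - \frac{2}{9}$ ($g = \left(- \frac{1}{9}\right) 2 = - \frac{2}{9} \approx -0.22222$)
$v{\left(a \right)} = -4 + a$
$O{\left(I,y \right)} = 9$ ($O{\left(I,y \right)} = -1 + \left(-2 + 4\right) 5 = -1 + 2 \cdot 5 = -1 + 10 = 9$)
$z{\left(U \right)} = 40 - 8 U^{2}$ ($z{\left(U \right)} = - 8 \left(U U - 5\right) = - 8 \left(U^{2} - 5\right) = - 8 \left(-5 + U^{2}\right) = 40 - 8 U^{2}$)
$c{\left(T,F \right)} = - \frac{8312}{81}$ ($c{\left(T,F \right)} = 40 - 8 \left(-4 - \frac{2}{9}\right)^{2} = 40 - 8 \left(- \frac{38}{9}\right)^{2} = 40 - \frac{11552}{81} = - \frac{8312}{81}$)
$O{\left(186,-2 \right)} + c{\left(197,-53 \right)} = 9 - \frac{8312}{81} = - \frac{7583}{81}$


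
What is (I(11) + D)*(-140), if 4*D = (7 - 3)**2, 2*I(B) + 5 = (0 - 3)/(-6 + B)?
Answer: -168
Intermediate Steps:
I(B) = -5/2 - 3/(2*(-6 + B)) (I(B) = -5/2 + ((0 - 3)/(-6 + B))/2 = -5/2 + (-3/(-6 + B))/2 = -5/2 - 3/(2*(-6 + B)))
D = 4 (D = (7 - 3)**2/4 = (1/4)*4**2 = (1/4)*16 = 4)
(I(11) + D)*(-140) = ((27 - 5*11)/(2*(-6 + 11)) + 4)*(-140) = ((1/2)*(27 - 55)/5 + 4)*(-140) = ((1/2)*(1/5)*(-28) + 4)*(-140) = (-14/5 + 4)*(-140) = (6/5)*(-140) = -168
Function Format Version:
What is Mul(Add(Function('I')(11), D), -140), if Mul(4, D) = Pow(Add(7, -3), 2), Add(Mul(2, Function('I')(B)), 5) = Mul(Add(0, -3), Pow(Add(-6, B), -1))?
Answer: -168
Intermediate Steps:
Function('I')(B) = Add(Rational(-5, 2), Mul(Rational(-3, 2), Pow(Add(-6, B), -1))) (Function('I')(B) = Add(Rational(-5, 2), Mul(Rational(1, 2), Mul(Add(0, -3), Pow(Add(-6, B), -1)))) = Add(Rational(-5, 2), Mul(Rational(1, 2), Mul(-3, Pow(Add(-6, B), -1)))) = Add(Rational(-5, 2), Mul(Rational(-3, 2), Pow(Add(-6, B), -1))))
D = 4 (D = Mul(Rational(1, 4), Pow(Add(7, -3), 2)) = Mul(Rational(1, 4), Pow(4, 2)) = Mul(Rational(1, 4), 16) = 4)
Mul(Add(Function('I')(11), D), -140) = Mul(Add(Mul(Rational(1, 2), Pow(Add(-6, 11), -1), Add(27, Mul(-5, 11))), 4), -140) = Mul(Add(Mul(Rational(1, 2), Pow(5, -1), Add(27, -55)), 4), -140) = Mul(Add(Mul(Rational(1, 2), Rational(1, 5), -28), 4), -140) = Mul(Add(Rational(-14, 5), 4), -140) = Mul(Rational(6, 5), -140) = -168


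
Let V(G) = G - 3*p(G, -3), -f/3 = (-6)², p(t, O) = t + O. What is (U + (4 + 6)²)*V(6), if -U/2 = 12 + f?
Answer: -876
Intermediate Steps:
p(t, O) = O + t
f = -108 (f = -3*(-6)² = -3*36 = -108)
V(G) = 9 - 2*G (V(G) = G - 3*(-3 + G) = G + (9 - 3*G) = 9 - 2*G)
U = 192 (U = -2*(12 - 108) = -2*(-96) = 192)
(U + (4 + 6)²)*V(6) = (192 + (4 + 6)²)*(9 - 2*6) = (192 + 10²)*(9 - 12) = (192 + 100)*(-3) = 292*(-3) = -876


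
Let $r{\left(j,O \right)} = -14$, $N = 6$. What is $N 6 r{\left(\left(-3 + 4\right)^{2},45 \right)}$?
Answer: $-504$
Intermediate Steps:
$N 6 r{\left(\left(-3 + 4\right)^{2},45 \right)} = 6 \cdot 6 \left(-14\right) = 36 \left(-14\right) = -504$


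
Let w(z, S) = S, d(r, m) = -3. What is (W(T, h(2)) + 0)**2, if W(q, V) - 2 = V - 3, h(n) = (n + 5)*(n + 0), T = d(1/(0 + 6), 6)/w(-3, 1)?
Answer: 169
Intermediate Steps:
T = -3 (T = -3/1 = -3*1 = -3)
h(n) = n*(5 + n) (h(n) = (5 + n)*n = n*(5 + n))
W(q, V) = -1 + V (W(q, V) = 2 + (V - 3) = 2 + (-3 + V) = -1 + V)
(W(T, h(2)) + 0)**2 = ((-1 + 2*(5 + 2)) + 0)**2 = ((-1 + 2*7) + 0)**2 = ((-1 + 14) + 0)**2 = (13 + 0)**2 = 13**2 = 169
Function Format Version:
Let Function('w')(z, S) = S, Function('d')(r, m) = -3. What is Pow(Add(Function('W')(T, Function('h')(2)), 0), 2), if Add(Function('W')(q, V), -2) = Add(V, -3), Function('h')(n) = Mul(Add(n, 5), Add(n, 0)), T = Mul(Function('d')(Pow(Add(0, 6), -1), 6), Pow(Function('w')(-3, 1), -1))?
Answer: 169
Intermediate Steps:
T = -3 (T = Mul(-3, Pow(1, -1)) = Mul(-3, 1) = -3)
Function('h')(n) = Mul(n, Add(5, n)) (Function('h')(n) = Mul(Add(5, n), n) = Mul(n, Add(5, n)))
Function('W')(q, V) = Add(-1, V) (Function('W')(q, V) = Add(2, Add(V, -3)) = Add(2, Add(-3, V)) = Add(-1, V))
Pow(Add(Function('W')(T, Function('h')(2)), 0), 2) = Pow(Add(Add(-1, Mul(2, Add(5, 2))), 0), 2) = Pow(Add(Add(-1, Mul(2, 7)), 0), 2) = Pow(Add(Add(-1, 14), 0), 2) = Pow(Add(13, 0), 2) = Pow(13, 2) = 169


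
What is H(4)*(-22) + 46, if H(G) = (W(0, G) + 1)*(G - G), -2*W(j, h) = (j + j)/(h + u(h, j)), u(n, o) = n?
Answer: 46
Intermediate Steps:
W(j, h) = -j/(2*h) (W(j, h) = -(j + j)/(2*(h + h)) = -2*j/(2*(2*h)) = -2*j*1/(2*h)/2 = -j/(2*h))
H(G) = 0 (H(G) = (-½*0/G + 1)*(G - G) = (0 + 1)*0 = 1*0 = 0)
H(4)*(-22) + 46 = 0*(-22) + 46 = 0 + 46 = 46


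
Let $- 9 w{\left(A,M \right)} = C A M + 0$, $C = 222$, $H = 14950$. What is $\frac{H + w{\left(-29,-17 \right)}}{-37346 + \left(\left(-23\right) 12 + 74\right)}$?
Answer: $- \frac{2092}{28161} \approx -0.074287$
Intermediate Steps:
$w{\left(A,M \right)} = - \frac{74 A M}{3}$ ($w{\left(A,M \right)} = - \frac{222 A M + 0}{9} = - \frac{222 A M}{9} = - \frac{74 A M}{3}$)
$\frac{H + w{\left(-29,-17 \right)}}{-37346 + \left(\left(-23\right) 12 + 74\right)} = \frac{14950 - \left(- \frac{2146}{3}\right) \left(-17\right)}{-37346 + \left(\left(-23\right) 12 + 74\right)} = \frac{14950 - \frac{36482}{3}}{-37346 + \left(-276 + 74\right)} = \frac{8368}{3 \left(-37346 - 202\right)} = \frac{8368}{3 \left(-37548\right)} = \frac{8368}{3} \left(- \frac{1}{37548}\right) = - \frac{2092}{28161}$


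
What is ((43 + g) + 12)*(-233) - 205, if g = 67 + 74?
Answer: -45873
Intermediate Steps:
g = 141
((43 + g) + 12)*(-233) - 205 = ((43 + 141) + 12)*(-233) - 205 = (184 + 12)*(-233) - 205 = 196*(-233) - 205 = -45668 - 205 = -45873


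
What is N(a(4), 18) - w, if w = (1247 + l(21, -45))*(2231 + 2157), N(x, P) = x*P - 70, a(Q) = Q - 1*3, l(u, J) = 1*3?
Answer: -5485052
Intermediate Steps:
l(u, J) = 3
a(Q) = -3 + Q (a(Q) = Q - 3 = -3 + Q)
N(x, P) = -70 + P*x (N(x, P) = P*x - 70 = -70 + P*x)
w = 5485000 (w = (1247 + 3)*(2231 + 2157) = 1250*4388 = 5485000)
N(a(4), 18) - w = (-70 + 18*(-3 + 4)) - 1*5485000 = (-70 + 18*1) - 5485000 = (-70 + 18) - 5485000 = -52 - 5485000 = -5485052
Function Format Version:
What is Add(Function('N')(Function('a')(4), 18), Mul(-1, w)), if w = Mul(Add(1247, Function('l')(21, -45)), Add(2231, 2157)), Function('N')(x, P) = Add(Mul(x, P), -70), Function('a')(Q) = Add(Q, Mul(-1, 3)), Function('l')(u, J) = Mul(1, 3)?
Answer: -5485052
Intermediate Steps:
Function('l')(u, J) = 3
Function('a')(Q) = Add(-3, Q) (Function('a')(Q) = Add(Q, -3) = Add(-3, Q))
Function('N')(x, P) = Add(-70, Mul(P, x)) (Function('N')(x, P) = Add(Mul(P, x), -70) = Add(-70, Mul(P, x)))
w = 5485000 (w = Mul(Add(1247, 3), Add(2231, 2157)) = Mul(1250, 4388) = 5485000)
Add(Function('N')(Function('a')(4), 18), Mul(-1, w)) = Add(Add(-70, Mul(18, Add(-3, 4))), Mul(-1, 5485000)) = Add(Add(-70, Mul(18, 1)), -5485000) = Add(Add(-70, 18), -5485000) = Add(-52, -5485000) = -5485052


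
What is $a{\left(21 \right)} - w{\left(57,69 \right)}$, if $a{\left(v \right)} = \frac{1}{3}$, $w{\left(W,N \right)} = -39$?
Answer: $\frac{118}{3} \approx 39.333$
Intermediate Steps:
$a{\left(v \right)} = \frac{1}{3}$
$a{\left(21 \right)} - w{\left(57,69 \right)} = \frac{1}{3} - -39 = \frac{1}{3} + 39 = \frac{118}{3}$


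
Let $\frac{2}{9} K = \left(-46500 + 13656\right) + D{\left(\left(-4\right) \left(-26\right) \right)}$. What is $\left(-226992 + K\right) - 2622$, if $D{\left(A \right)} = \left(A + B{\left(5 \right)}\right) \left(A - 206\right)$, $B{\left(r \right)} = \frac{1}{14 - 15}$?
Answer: $-424689$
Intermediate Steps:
$B{\left(r \right)} = -1$ ($B{\left(r \right)} = \frac{1}{-1} = -1$)
$D{\left(A \right)} = \left(-1 + A\right) \left(-206 + A\right)$ ($D{\left(A \right)} = \left(A - 1\right) \left(A - 206\right) = \left(-1 + A\right) \left(-206 + A\right)$)
$K = -195075$ ($K = \frac{9 \left(\left(-46500 + 13656\right) + \left(206 + \left(\left(-4\right) \left(-26\right)\right)^{2} - 207 \left(\left(-4\right) \left(-26\right)\right)\right)\right)}{2} = \frac{9 \left(-32844 + \left(206 + 104^{2} - 21528\right)\right)}{2} = \frac{9 \left(-32844 + \left(206 + 10816 - 21528\right)\right)}{2} = \frac{9 \left(-32844 - 10506\right)}{2} = \frac{9}{2} \left(-43350\right) = -195075$)
$\left(-226992 + K\right) - 2622 = \left(-226992 - 195075\right) - 2622 = -422067 - 2622 = -424689$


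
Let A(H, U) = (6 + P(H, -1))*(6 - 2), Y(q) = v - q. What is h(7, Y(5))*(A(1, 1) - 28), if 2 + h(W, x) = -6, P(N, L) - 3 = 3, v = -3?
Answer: -160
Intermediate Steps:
P(N, L) = 6 (P(N, L) = 3 + 3 = 6)
Y(q) = -3 - q
A(H, U) = 48 (A(H, U) = (6 + 6)*(6 - 2) = 12*4 = 48)
h(W, x) = -8 (h(W, x) = -2 - 6 = -8)
h(7, Y(5))*(A(1, 1) - 28) = -8*(48 - 28) = -8*20 = -160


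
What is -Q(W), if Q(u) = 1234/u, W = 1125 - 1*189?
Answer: -617/468 ≈ -1.3184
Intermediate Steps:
W = 936 (W = 1125 - 189 = 936)
-Q(W) = -1234/936 = -1*617/468 = -617/468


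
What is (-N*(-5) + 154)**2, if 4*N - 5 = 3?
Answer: 26896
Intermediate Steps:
N = 2 (N = 5/4 + (1/4)*3 = 5/4 + 3/4 = 2)
(-N*(-5) + 154)**2 = (-1*2*(-5) + 154)**2 = (-2*(-5) + 154)**2 = (10 + 154)**2 = 164**2 = 26896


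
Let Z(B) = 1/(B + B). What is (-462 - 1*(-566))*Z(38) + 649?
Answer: 12357/19 ≈ 650.37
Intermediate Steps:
Z(B) = 1/(2*B)
(-462 - 1*(-566))*Z(38) + 649 = (-462 - 1*(-566))*((½)/38) + 649 = (-462 + 566)*((½)*(1/38)) + 649 = 104*(1/76) + 649 = 26/19 + 649 = 12357/19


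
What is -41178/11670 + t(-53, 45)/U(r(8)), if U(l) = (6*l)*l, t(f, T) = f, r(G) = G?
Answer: -2738477/746880 ≈ -3.6666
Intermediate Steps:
U(l) = 6*l²
-41178/11670 + t(-53, 45)/U(r(8)) = -41178/11670 - 53/(6*8²) = -41178*1/11670 - 53/(6*64) = -6863/1945 - 53/384 = -2738477/746880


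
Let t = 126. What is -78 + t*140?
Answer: 17562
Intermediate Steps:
-78 + t*140 = -78 + 126*140 = -78 + 17640 = 17562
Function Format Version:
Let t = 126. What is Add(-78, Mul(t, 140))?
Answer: 17562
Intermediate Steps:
Add(-78, Mul(t, 140)) = Add(-78, Mul(126, 140)) = Add(-78, 17640) = 17562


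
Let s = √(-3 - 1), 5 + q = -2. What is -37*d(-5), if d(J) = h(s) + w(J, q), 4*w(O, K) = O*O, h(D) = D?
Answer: -925/4 - 74*I ≈ -231.25 - 74.0*I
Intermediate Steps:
q = -7 (q = -5 - 2 = -7)
s = 2*I (s = √(-4) = 2*I ≈ 2.0*I)
w(O, K) = O²/4 (w(O, K) = (O*O)/4 = O²/4)
d(J) = 2*I + J²/4
-37*d(-5) = -37*(2*I + (¼)*(-5)²) = -37*(2*I + (¼)*25) = -37*(2*I + 25/4) = -37*(25/4 + 2*I) = -925/4 - 74*I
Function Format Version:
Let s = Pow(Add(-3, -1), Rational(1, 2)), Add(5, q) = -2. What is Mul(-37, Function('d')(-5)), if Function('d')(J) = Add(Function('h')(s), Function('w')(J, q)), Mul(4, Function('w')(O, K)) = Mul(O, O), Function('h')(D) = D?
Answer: Add(Rational(-925, 4), Mul(-74, I)) ≈ Add(-231.25, Mul(-74.000, I))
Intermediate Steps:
q = -7 (q = Add(-5, -2) = -7)
s = Mul(2, I) (s = Pow(-4, Rational(1, 2)) = Mul(2, I) ≈ Mul(2.0000, I))
Function('w')(O, K) = Mul(Rational(1, 4), Pow(O, 2)) (Function('w')(O, K) = Mul(Rational(1, 4), Mul(O, O)) = Mul(Rational(1, 4), Pow(O, 2)))
Function('d')(J) = Add(Mul(2, I), Mul(Rational(1, 4), Pow(J, 2)))
Mul(-37, Function('d')(-5)) = Mul(-37, Add(Mul(2, I), Mul(Rational(1, 4), Pow(-5, 2)))) = Mul(-37, Add(Mul(2, I), Mul(Rational(1, 4), 25))) = Mul(-37, Add(Mul(2, I), Rational(25, 4))) = Mul(-37, Add(Rational(25, 4), Mul(2, I))) = Add(Rational(-925, 4), Mul(-74, I))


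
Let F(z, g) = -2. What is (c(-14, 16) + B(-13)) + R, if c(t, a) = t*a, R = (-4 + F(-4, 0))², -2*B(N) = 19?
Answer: -395/2 ≈ -197.50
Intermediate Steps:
B(N) = -19/2 (B(N) = -½*19 = -19/2)
R = 36 (R = (-4 - 2)² = (-6)² = 36)
c(t, a) = a*t
(c(-14, 16) + B(-13)) + R = (16*(-14) - 19/2) + 36 = (-224 - 19/2) + 36 = -467/2 + 36 = -395/2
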